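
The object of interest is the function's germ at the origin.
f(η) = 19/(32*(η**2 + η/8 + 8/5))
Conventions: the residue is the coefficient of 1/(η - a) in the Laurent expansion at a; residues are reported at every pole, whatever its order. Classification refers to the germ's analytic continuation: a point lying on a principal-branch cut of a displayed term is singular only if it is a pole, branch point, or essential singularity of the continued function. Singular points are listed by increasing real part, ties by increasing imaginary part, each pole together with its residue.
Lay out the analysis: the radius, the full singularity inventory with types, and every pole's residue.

Denominator factor (η**2 + η/8 + 8/5): discriminant -2043/320, complex-conjugate roots (-1/16) + ((3/80)*sqrt(1135))*i and (-1/16) - ((3/80)*sqrt(1135))*i; poles of order 1, moduli (2/5)*sqrt(10) and (2/5)*sqrt(10).
The radius of convergence is the smallest modulus among the singular points: (2/5)*sqrt(10).
The factor η**2 + η/8 + 8/5 splits as (η - a)(η - a') with a = (-1/16) - ((3/80)*sqrt(1135))*i, a' = (-1/16) + ((3/80)*sqrt(1135))*i. At the order-1 pole a set g(η) = (η - a)*f(η) = [19/32] / (η - a').
Simple pole: residue = g(a) at a = (-1/16) - ((3/80)*sqrt(1135))*i, which is ((19/2724)*sqrt(1135))*i.
The factor η**2 + η/8 + 8/5 splits as (η - a)(η - a') with a = (-1/16) + ((3/80)*sqrt(1135))*i, a' = (-1/16) - ((3/80)*sqrt(1135))*i. At the order-1 pole a set g(η) = (η - a)*f(η) = [19/32] / (η - a').
Simple pole: residue = g(a) at a = (-1/16) + ((3/80)*sqrt(1135))*i, which is -((19/2724)*sqrt(1135))*i.
List the singular points by increasing real part (a conjugate pair: the negative imaginary part first).

Radius of convergence at 0: (2/5)*sqrt(10).
At (-1/16) - ((3/80)*sqrt(1135))*i: a pole of order 1; residue ((19/2724)*sqrt(1135))*i.
At (-1/16) + ((3/80)*sqrt(1135))*i: a pole of order 1; residue -((19/2724)*sqrt(1135))*i.


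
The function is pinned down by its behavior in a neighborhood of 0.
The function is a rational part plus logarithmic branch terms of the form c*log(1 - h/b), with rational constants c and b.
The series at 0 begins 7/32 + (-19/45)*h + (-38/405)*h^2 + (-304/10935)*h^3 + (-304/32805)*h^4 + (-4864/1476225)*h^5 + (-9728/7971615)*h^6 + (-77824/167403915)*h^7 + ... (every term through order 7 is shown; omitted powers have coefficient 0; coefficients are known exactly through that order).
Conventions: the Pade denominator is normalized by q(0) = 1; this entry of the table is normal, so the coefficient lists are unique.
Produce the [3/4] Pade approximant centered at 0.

Taylor coefficients needed (read off): a_0 = 7/32, a_1 = -19/45, a_2 = -38/405, a_3 = -304/10935, a_4 = -304/32805, a_5 = -4864/1476225, a_6 = -9728/7971615, a_7 = -77824/167403915.
Write the denominator as Q(h) = 1 + q1*h + q2*h^2 + q3*h^3 + q4*h^4. Requiring Q*f - P = O(h^8) with deg P <= 3 kills the coefficients of h^4..h^7 in Q*f:
  h^4: a_4 + q1*a_3 + q2*a_2 + q3*a_1 + q4*a_0 = 0, i.e. -304/32805 + (-304/10935)*q1 + (-38/405)*q2 + (-19/45)*q3 + (7/32)*q4 = 0.
  h^5: a_5 + q1*a_4 + q2*a_3 + q3*a_2 + q4*a_1 = 0, i.e. -4864/1476225 + (-304/32805)*q1 + (-304/10935)*q2 + (-38/405)*q3 + (-19/45)*q4 = 0.
  h^6: a_6 + q1*a_5 + q2*a_4 + q3*a_3 + q4*a_2 = 0, i.e. -9728/7971615 + (-4864/1476225)*q1 + (-304/32805)*q2 + (-304/10935)*q3 + (-38/405)*q4 = 0.
  h^7: a_7 + q1*a_6 + q2*a_5 + q3*a_4 + q4*a_3 = 0, i.e. -77824/167403915 + (-9728/7971615)*q1 + (-4864/1476225)*q2 + (-304/32805)*q3 + (-304/10935)*q4 = 0.
Solving this linear system: q1 = -27824/37317, q2 = 53216/335853, q3 = -10496/1295433, q4 = -9728/136020465.
The numerator is Q*f truncated at degree 3: P0 = a_0 = 7/32; P1 = a_1 + q1*a_0 = -93611/159930; P2 = a_2 + q1*a_1 + q2*a_0 = 1287901/5037795; P3 = a_3 + q1*a_2 + q2*a_1 + q3*a_0 = -3606664/136020465.

The Pade approximant has numerator coefficients [7/32, -93611/159930, 1287901/5037795, -3606664/136020465]; denominator coefficients [1, -27824/37317, 53216/335853, -10496/1295433, -9728/136020465].


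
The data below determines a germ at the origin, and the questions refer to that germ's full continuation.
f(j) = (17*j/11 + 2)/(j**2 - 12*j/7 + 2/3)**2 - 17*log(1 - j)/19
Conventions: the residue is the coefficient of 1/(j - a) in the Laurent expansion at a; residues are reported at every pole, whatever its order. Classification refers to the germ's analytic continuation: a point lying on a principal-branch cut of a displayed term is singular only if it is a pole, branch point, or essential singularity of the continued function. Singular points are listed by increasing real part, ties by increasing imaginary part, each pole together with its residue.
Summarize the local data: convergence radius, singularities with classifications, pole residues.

Radius of convergence at 0: 6/7 - (1/21)*sqrt(30).
At 6/7 - (1/21)*sqrt(30): a pole of order 2; residue (2352/275)*sqrt(30).
At 1: a logarithmic branch point.
At 6/7 + (1/21)*sqrt(30): a pole of order 2; residue -(2352/275)*sqrt(30).

Denominator factor (j**2 - 12*j/7 + 2/3)^2: discriminant 40/147, real irrational roots 6/7 + (1/21)*sqrt(30) and 6/7 - (1/21)*sqrt(30); poles of order 2, moduli 6/7 + (1/21)*sqrt(30) and 6/7 - (1/21)*sqrt(30).
Branch term (-17/19)*log(1 - j/(1)): its argument vanishes at j = 1, a logarithmic branch point, modulus 1.
The radius of convergence is the smallest modulus among the singular points: 6/7 - (1/21)*sqrt(30).
The branch term is analytic at 6/7 - (1/21)*sqrt(30) and contributes nothing to the residue; only the rational part matters.
The factor j**2 - 12*j/7 + 2/3 splits as (j - a)(j - a') with a = 6/7 - (1/21)*sqrt(30), a' = 6/7 + (1/21)*sqrt(30). At the order-2 pole a set g(j) = (j - a)^2*(rational part) = [17*j/11 + 2] / (j - a')^2.
Order-2 pole: residue = g'(a); g'(6/7 - (1/21)*sqrt(30)) = (2352/275)*sqrt(30), so the residue is (2352/275)*sqrt(30).
The branch term is analytic at 6/7 + (1/21)*sqrt(30) and contributes nothing to the residue; only the rational part matters.
The factor j**2 - 12*j/7 + 2/3 splits as (j - a)(j - a') with a = 6/7 + (1/21)*sqrt(30), a' = 6/7 - (1/21)*sqrt(30). At the order-2 pole a set g(j) = (j - a)^2*(rational part) = [17*j/11 + 2] / (j - a')^2.
Order-2 pole: residue = g'(a); g'(6/7 + (1/21)*sqrt(30)) = -(2352/275)*sqrt(30), so the residue is -(2352/275)*sqrt(30).
List the singular points by increasing real part (a conjugate pair: the negative imaginary part first).


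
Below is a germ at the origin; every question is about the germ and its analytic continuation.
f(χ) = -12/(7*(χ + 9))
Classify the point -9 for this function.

The point is a pole of order 1.

The denominator factor χ + 9 vanishes at -9 and appears to the power 1; the numerator there equals -12/7, nonzero, and no other factor vanishes.
Hence a pole whose order is the multiplicity, 1.


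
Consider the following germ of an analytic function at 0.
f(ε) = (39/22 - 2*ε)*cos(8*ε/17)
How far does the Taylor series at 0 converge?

The radius of convergence is infinite.

The factor cos(8*ε/17) is entire and contributes no finite singular point.
The polynomial part has no poles.
No finite singular points: the Taylor series at 0 converges everywhere.


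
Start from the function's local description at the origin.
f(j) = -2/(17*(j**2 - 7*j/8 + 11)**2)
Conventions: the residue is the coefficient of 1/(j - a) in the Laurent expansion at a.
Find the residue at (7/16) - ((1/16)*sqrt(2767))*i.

The factor j**2 - 7*j/8 + 11 splits as (j - a)(j - a') with a = (7/16) - ((1/16)*sqrt(2767))*i, a' = (7/16) + ((1/16)*sqrt(2767))*i. At the order-2 pole a set g(j) = (j - a)^2*f(j) = [-2/17] / (j - a')^2.
Order-2 pole: residue = g'(a); g'((7/16) - ((1/16)*sqrt(2767))*i) = -((2048/130156913)*sqrt(2767))*i, so the residue is -((2048/130156913)*sqrt(2767))*i.

The residue is -((2048/130156913)*sqrt(2767))*i.


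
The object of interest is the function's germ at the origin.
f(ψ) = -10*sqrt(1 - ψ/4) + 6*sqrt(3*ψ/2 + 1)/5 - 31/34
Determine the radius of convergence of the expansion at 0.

The radius of convergence is 2/3.

Branch term (6/5)*sqrt(1 - ψ/(-2/3)): its argument vanishes at ψ = -2/3, a square-root branch point, modulus 2/3.
Branch term (-10)*sqrt(1 - ψ/(4)): its argument vanishes at ψ = 4, a square-root branch point, modulus 4.
The radius of convergence is the smallest modulus among the singular points: 2/3.


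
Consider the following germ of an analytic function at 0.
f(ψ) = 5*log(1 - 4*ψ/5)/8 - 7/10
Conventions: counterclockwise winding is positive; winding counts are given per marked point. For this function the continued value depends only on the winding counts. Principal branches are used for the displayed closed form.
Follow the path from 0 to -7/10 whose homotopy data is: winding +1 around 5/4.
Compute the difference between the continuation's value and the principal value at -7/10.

Continued minus principal equals (5/4)*pi*i.

The rational part is single-valued and drops out of the difference; each branch term changes only by its own monodromy.
(5/8)*log(1 - ψ/(5/4)): each positive loop around 5/4 adds 2*pi*i to the log, so winding +1 contributes (5/8)*(1)*2*pi*i = (5/4)*pi*i.
Summing the contributions at ψ = -7/10 gives (5/4)*pi*i.


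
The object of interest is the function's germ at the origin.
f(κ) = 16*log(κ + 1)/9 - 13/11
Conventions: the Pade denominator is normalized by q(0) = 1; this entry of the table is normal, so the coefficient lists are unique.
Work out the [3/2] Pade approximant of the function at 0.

The Pade approximant has numerator coefficients [-13/11, 178/495, 881/990, 8/135]; denominator coefficients [1, 6/5, 3/10].

Taylor coefficients needed (expand at 0): a_0 = -13/11, a_1 = 16/9, a_2 = -8/9, a_3 = 16/27, a_4 = -4/9, a_5 = 16/45.
Write the denominator as Q(κ) = 1 + q1*κ + q2*κ^2. Requiring Q*f - P = O(κ^6) with deg P <= 3 kills the coefficients of κ^4..κ^5 in Q*f:
  κ^4: a_4 + q1*a_3 + q2*a_2 = 0, i.e. -4/9 + (16/27)*q1 + (-8/9)*q2 = 0.
  κ^5: a_5 + q1*a_4 + q2*a_3 = 0, i.e. 16/45 + (-4/9)*q1 + (16/27)*q2 = 0.
Solving this linear system: q1 = 6/5, q2 = 3/10.
The numerator is Q*f truncated at degree 3: P0 = a_0 = -13/11; P1 = a_1 + q1*a_0 = 178/495; P2 = a_2 + q1*a_1 + q2*a_0 = 881/990; P3 = a_3 + q1*a_2 + q2*a_1 = 8/135.


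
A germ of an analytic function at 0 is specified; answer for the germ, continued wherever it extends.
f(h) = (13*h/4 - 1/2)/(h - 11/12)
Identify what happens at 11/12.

The point is a pole of order 1.

The denominator factor h - 11/12 vanishes at 11/12 and appears to the power 1; the numerator there equals 119/48, nonzero, and no other factor vanishes.
Hence a pole whose order is the multiplicity, 1.


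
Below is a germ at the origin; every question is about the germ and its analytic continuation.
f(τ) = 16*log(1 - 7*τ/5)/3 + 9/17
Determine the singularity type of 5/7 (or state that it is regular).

The term (16/3)*log(1 - τ/(5/7)) has argument 1 - 5/7/(5/7) = 0 at 5/7: a logarithmic (infinitely-sheeted) branch point; the remaining terms are analytic or single-valued there.

The point is a logarithmic branch point.


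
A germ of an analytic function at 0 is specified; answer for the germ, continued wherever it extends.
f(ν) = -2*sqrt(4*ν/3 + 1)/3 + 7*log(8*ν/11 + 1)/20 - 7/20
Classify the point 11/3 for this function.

There is no denominator, hence no pole anywhere.
Branch term sqrt(1 - ν/(-3/4)): argument at 11/3 is 53/9, nonzero, so 11/3 is not its branch point (a point on a principal cut is still regular for the continued germ).
Branch term log(1 - ν/(-11/8)): argument at 11/3 is 11/3, nonzero, so 11/3 is not its branch point (a point on a principal cut is still regular for the continued germ).
So the germ continues analytically to 11/3.

The point is a regular point.


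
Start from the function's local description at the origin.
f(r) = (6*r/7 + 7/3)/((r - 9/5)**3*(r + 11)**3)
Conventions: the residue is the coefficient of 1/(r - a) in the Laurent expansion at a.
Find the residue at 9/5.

At the order-3 pole 9/5 set g(r) = (r - (9/5))^3*f(r) = (6*r/7 + 7/3)/(r + 11)**3.
Order-3 pole: residue = g''(a)/2; g''(9/5) = -105625/1879048192, so the residue is -105625/3758096384.

The residue is -105625/3758096384.


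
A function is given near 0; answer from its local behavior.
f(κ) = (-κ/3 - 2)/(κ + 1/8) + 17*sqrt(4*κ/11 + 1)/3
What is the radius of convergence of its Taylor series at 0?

The radius of convergence is 1/8.

Denominator factor (κ + 1/8): pole of order 1 at -1/8, modulus 1/8.
Branch term (17/3)*sqrt(1 - κ/(-11/4)): its argument vanishes at κ = -11/4, a square-root branch point, modulus 11/4.
The radius of convergence is the smallest modulus among the singular points: 1/8.


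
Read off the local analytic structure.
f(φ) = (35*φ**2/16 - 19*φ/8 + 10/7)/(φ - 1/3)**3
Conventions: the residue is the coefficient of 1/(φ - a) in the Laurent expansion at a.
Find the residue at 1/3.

At the order-3 pole 1/3 set g(φ) = (φ - (1/3))^3*f(φ) = 35*φ**2/16 - 19*φ/8 + 10/7.
Order-3 pole: residue = g''(a)/2; g''(1/3) = 35/8, so the residue is 35/16.

The residue is 35/16.


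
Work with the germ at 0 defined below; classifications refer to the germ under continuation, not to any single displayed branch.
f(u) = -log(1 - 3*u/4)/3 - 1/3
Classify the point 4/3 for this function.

The point is a logarithmic branch point.

The term (-1/3)*log(1 - u/(4/3)) has argument 1 - 4/3/(4/3) = 0 at 4/3: a logarithmic (infinitely-sheeted) branch point; the remaining terms are analytic or single-valued there.


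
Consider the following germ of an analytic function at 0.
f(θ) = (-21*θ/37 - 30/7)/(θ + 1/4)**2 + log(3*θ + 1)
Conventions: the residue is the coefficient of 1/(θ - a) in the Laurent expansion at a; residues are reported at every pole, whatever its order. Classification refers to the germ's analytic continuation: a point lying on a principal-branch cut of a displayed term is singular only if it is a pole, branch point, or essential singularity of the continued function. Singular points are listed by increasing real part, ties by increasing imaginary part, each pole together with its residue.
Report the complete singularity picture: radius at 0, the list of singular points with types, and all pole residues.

Denominator factor (θ + 1/4)^2: pole of order 2 at -1/4, modulus 1/4.
Branch term (1)*log(1 - θ/(-1/3)): its argument vanishes at θ = -1/3, a logarithmic branch point, modulus 1/3.
The radius of convergence is the smallest modulus among the singular points: 1/4.
The branch term is analytic at -1/4 and contributes nothing to the residue; only the rational part matters.
At the order-2 pole -1/4 set g(θ) = (θ - (-1/4))^2*(rational part) = -21*θ/37 - 30/7.
Order-2 pole: residue = g'(a); g'(-1/4) = -21/37, so the residue is -21/37.
List the singular points by increasing real part (a conjugate pair: the negative imaginary part first).

Radius of convergence at 0: 1/4.
At -1/3: a logarithmic branch point.
At -1/4: a pole of order 2; residue -21/37.


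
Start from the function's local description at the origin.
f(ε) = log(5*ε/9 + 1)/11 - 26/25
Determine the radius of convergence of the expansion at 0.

Branch term (1/11)*log(1 - ε/(-9/5)): its argument vanishes at ε = -9/5, a logarithmic branch point, modulus 9/5.
The radius of convergence is the smallest modulus among the singular points: 9/5.

The radius of convergence is 9/5.


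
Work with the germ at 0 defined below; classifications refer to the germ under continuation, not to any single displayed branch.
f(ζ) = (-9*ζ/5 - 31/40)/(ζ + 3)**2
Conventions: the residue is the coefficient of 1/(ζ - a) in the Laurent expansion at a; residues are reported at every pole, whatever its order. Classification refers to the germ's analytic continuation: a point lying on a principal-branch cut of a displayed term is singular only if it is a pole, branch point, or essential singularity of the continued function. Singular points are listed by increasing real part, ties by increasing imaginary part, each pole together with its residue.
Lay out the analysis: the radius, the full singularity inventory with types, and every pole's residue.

Radius of convergence at 0: 3.
At -3: a pole of order 2; residue -9/5.

Denominator factor (ζ + 3)^2: pole of order 2 at -3, modulus 3.
The radius of convergence is the smallest modulus among the singular points: 3.
At the order-2 pole -3 set g(ζ) = (ζ - (-3))^2*f(ζ) = -9*ζ/5 - 31/40.
Order-2 pole: residue = g'(a); g'(-3) = -9/5, so the residue is -9/5.


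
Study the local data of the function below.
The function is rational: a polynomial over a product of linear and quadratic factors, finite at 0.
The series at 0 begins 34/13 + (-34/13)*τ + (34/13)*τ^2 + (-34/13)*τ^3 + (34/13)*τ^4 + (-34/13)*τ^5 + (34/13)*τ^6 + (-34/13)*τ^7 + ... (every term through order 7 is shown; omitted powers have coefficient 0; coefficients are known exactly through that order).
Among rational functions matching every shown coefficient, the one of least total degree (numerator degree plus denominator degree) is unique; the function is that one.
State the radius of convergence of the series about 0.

No rational of total degree below 1 reproduces all 8 coefficients; solving the [0/1] Pade equations on them gives f(τ) = 34/(13*(τ + 1)), whose expansion matches every shown term.
Denominator factor (τ + 1): pole of order 1 at -1, modulus 1.
The radius of convergence is the smallest modulus among the singular points: 1.

The radius of convergence is 1.


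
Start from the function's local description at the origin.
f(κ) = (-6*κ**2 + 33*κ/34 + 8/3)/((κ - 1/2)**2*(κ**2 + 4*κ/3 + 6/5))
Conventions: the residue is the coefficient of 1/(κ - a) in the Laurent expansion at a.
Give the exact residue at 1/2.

At the order-2 pole 1/2 set g(κ) = (κ - (1/2))^2*f(κ) = (-6*κ**2 + 33*κ/34 + 8/3)/(κ**2 + 4*κ/3 + 6/5).
Order-2 pole: residue = g'(a); g'(1/2) = -887410/274193, so the residue is -887410/274193.

The residue is -887410/274193.


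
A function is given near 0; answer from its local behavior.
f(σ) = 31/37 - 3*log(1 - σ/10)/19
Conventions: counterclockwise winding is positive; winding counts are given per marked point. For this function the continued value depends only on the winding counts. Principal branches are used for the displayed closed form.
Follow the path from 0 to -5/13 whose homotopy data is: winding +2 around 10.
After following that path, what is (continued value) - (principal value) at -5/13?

The rational part is single-valued and drops out of the difference; each branch term changes only by its own monodromy.
(-3/19)*log(1 - σ/(10)): each positive loop around 10 adds 2*pi*i to the log, so winding +2 contributes (-3/19)*(2)*2*pi*i = -(12/19)*pi*i.
Summing the contributions at σ = -5/13 gives -(12/19)*pi*i.

Continued minus principal equals -(12/19)*pi*i.


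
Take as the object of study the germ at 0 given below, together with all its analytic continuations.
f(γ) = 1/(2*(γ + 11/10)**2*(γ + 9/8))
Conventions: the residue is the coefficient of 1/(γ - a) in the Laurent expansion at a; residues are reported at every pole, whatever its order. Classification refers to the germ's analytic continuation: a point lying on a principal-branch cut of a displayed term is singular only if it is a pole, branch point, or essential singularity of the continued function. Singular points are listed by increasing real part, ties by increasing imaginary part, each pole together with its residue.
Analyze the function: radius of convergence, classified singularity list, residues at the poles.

Radius of convergence at 0: 11/10.
At -9/8: a pole of order 1; residue 800.
At -11/10: a pole of order 2; residue -800.

Denominator factor (γ + 11/10)^2: pole of order 2 at -11/10, modulus 11/10.
Denominator factor (γ + 9/8): pole of order 1 at -9/8, modulus 9/8.
The radius of convergence is the smallest modulus among the singular points: 11/10.
At the order-1 pole -9/8 set g(γ) = (γ - (-9/8))*f(γ) = 1/(2*(γ + 11/10)**2).
Simple pole: residue = g(a) at a = -9/8, which is 800.
At the order-2 pole -11/10 set g(γ) = (γ - (-11/10))^2*f(γ) = 1/(2*(γ + 9/8)).
Order-2 pole: residue = g'(a); g'(-11/10) = -800, so the residue is -800.
List the singular points by increasing real part (a conjugate pair: the negative imaginary part first).


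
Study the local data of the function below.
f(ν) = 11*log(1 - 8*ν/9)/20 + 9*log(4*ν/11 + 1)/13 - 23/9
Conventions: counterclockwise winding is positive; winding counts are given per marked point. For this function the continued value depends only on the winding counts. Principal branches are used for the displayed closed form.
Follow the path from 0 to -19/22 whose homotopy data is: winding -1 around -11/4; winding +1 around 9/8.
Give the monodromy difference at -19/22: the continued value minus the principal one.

The rational part is single-valued and drops out of the difference; each branch term changes only by its own monodromy.
(9/13)*log(1 - ν/(-11/4)): each positive loop around -11/4 adds 2*pi*i to the log, so winding -1 contributes (9/13)*(-1)*2*pi*i = -(18/13)*pi*i.
(11/20)*log(1 - ν/(9/8)): each positive loop around 9/8 adds 2*pi*i to the log, so winding +1 contributes (11/20)*(1)*2*pi*i = (11/10)*pi*i.
Summing the contributions at ν = -19/22 gives -(37/130)*pi*i.

Continued minus principal equals -(37/130)*pi*i.


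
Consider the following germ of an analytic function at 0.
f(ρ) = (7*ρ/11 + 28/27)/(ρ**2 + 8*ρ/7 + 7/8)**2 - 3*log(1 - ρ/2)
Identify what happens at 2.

The point is a logarithmic branch point.

The term (-3)*log(1 - ρ/(2)) has argument 1 - 2/(2) = 0 at 2: a logarithmic (infinitely-sheeted) branch point; the remaining terms are analytic or single-valued there.


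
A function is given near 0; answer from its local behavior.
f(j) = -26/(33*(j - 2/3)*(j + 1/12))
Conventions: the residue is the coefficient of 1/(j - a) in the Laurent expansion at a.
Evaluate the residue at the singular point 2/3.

The residue is -104/99.

At the order-1 pole 2/3 set g(j) = (j - (2/3))*f(j) = -26/(33*(j + 1/12)).
Simple pole: residue = g(a) at a = 2/3, which is -104/99.


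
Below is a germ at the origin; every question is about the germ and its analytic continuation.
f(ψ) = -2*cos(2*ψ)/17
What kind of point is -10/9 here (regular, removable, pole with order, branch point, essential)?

The point is a regular point.

There is no denominator, hence no pole anywhere.
The factor cos(2*ψ) is entire.
So the germ continues analytically to -10/9.


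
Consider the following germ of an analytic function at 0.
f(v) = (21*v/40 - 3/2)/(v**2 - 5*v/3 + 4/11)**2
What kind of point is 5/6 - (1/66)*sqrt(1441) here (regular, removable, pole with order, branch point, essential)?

The point is a pole of order 2.

The denominator factor v**2 - 5*v/3 + 4/11 vanishes at 5/6 - (1/66)*sqrt(1441) and appears to the power 2; the numerator there equals -17/16 - (7/880)*sqrt(1441), nonzero, and no other factor vanishes.
Hence a pole whose order is the multiplicity, 2.


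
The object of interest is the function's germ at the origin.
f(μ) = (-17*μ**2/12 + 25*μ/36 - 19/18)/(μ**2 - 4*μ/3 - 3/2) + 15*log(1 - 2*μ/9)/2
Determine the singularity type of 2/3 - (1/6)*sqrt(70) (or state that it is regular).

The point is a pole of order 1.

The denominator factor μ**2 - 4*μ/3 - 3/2 vanishes at 2/3 - (1/6)*sqrt(70) and appears to the power 1; the numerator there equals -859/216 + (43/216)*sqrt(70), nonzero, and no other factor vanishes.
The branch terms are analytic at this point.
Hence a pole whose order is the multiplicity, 1.


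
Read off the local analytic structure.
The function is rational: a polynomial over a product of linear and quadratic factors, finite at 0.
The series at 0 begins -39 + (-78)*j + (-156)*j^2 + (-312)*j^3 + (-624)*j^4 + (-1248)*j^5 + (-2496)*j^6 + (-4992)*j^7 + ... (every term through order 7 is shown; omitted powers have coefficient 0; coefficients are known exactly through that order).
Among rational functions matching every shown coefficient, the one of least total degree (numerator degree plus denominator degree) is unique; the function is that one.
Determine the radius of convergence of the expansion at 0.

No rational of total degree below 1 reproduces all 8 coefficients; solving the [0/1] Pade equations on them gives f(j) = 39/(2*(j - 1/2)), whose expansion matches every shown term.
Denominator factor (j - 1/2): pole of order 1 at 1/2, modulus 1/2.
The radius of convergence is the smallest modulus among the singular points: 1/2.

The radius of convergence is 1/2.


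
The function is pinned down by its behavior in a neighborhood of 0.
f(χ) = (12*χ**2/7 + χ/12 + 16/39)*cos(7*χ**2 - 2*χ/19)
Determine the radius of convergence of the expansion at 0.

The radius of convergence is infinite.

The factor cos(7*χ**2 - 2*χ/19) is entire and contributes no finite singular point.
The polynomial part has no poles.
No finite singular points: the Taylor series at 0 converges everywhere.


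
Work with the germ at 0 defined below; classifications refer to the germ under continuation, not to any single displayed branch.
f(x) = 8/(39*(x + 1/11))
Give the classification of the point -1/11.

The denominator factor x + 1/11 vanishes at -1/11 and appears to the power 1; the numerator there equals 8/39, nonzero, and no other factor vanishes.
Hence a pole whose order is the multiplicity, 1.

The point is a pole of order 1.


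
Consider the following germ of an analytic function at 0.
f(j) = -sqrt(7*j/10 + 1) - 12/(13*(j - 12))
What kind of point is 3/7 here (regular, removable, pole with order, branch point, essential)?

Denominator factors: j - 12 = -81/7 at j = 3/7 — none vanishes.
Branch term sqrt(1 - j/(-10/7)): argument at 3/7 is 13/10, nonzero, so 3/7 is not its branch point (a point on a principal cut is still regular for the continued germ).
So the germ continues analytically to 3/7.

The point is a regular point.


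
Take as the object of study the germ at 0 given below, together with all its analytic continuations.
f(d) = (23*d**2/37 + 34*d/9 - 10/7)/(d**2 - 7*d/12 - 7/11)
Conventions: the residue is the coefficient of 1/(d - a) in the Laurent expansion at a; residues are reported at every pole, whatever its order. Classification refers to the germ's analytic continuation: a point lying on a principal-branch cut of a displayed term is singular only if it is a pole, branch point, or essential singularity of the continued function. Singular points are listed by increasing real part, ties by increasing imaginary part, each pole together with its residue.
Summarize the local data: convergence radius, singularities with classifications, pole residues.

Radius of convergence at 0: -7/24 + (1/264)*sqrt(50281).
At 7/24 - (1/264)*sqrt(50281): a pole of order 1; residue 5515/2664 - (429833/937640088)*sqrt(50281).
At 7/24 + (1/264)*sqrt(50281): a pole of order 1; residue 5515/2664 + (429833/937640088)*sqrt(50281).

Denominator factor (d**2 - 7*d/12 - 7/11): discriminant 4571/1584, real irrational roots 7/24 + (1/264)*sqrt(50281) and 7/24 - (1/264)*sqrt(50281); poles of order 1, moduli 7/24 + (1/264)*sqrt(50281) and -7/24 + (1/264)*sqrt(50281).
The radius of convergence is the smallest modulus among the singular points: -7/24 + (1/264)*sqrt(50281).
The factor d**2 - 7*d/12 - 7/11 splits as (d - a)(d - a') with a = 7/24 - (1/264)*sqrt(50281), a' = 7/24 + (1/264)*sqrt(50281). At the order-1 pole a set g(d) = (d - a)*f(d) = [23*d**2/37 + 34*d/9 - 10/7] / (d - a').
Simple pole: residue = g(a) at a = 7/24 - (1/264)*sqrt(50281), which is 5515/2664 - (429833/937640088)*sqrt(50281).
The factor d**2 - 7*d/12 - 7/11 splits as (d - a)(d - a') with a = 7/24 + (1/264)*sqrt(50281), a' = 7/24 - (1/264)*sqrt(50281). At the order-1 pole a set g(d) = (d - a)*f(d) = [23*d**2/37 + 34*d/9 - 10/7] / (d - a').
Simple pole: residue = g(a) at a = 7/24 + (1/264)*sqrt(50281), which is 5515/2664 + (429833/937640088)*sqrt(50281).
List the singular points by increasing real part (a conjugate pair: the negative imaginary part first).


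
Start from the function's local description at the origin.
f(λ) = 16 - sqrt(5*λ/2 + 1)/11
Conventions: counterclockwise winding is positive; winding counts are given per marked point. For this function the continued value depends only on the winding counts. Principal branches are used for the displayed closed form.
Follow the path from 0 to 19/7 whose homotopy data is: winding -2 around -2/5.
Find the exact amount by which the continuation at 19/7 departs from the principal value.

The rational part is single-valued and drops out of the difference; each branch term changes only by its own monodromy.
(-1/11)*sqrt(1 - λ/(-2/5)): winding -2 is even, the square root returns to the same sheet, contribution 0.
Summing the contributions at λ = 19/7 gives 0.

Continued minus principal equals 0.


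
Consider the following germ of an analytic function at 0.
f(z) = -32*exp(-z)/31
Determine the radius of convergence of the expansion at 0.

The factor exp(-z) is entire and contributes no finite singular point.
The polynomial part has no poles.
No finite singular points: the Taylor series at 0 converges everywhere.

The radius of convergence is infinite.


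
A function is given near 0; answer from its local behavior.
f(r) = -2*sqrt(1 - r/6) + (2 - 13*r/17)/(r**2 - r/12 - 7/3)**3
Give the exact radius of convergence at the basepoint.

Denominator factor (r**2 - r/12 - 7/3)^3: discriminant 1345/144, real irrational roots 1/24 + (1/24)*sqrt(1345) and 1/24 - (1/24)*sqrt(1345); poles of order 3, moduli 1/24 + (1/24)*sqrt(1345) and -1/24 + (1/24)*sqrt(1345).
Branch term (-2)*sqrt(1 - r/(6)): its argument vanishes at r = 6, a square-root branch point, modulus 6.
The radius of convergence is the smallest modulus among the singular points: -1/24 + (1/24)*sqrt(1345).

The radius of convergence is -1/24 + (1/24)*sqrt(1345).


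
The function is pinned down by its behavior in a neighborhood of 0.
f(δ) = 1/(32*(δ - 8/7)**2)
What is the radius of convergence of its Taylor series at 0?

Denominator factor (δ - 8/7)^2: pole of order 2 at 8/7, modulus 8/7.
The radius of convergence is the smallest modulus among the singular points: 8/7.

The radius of convergence is 8/7.


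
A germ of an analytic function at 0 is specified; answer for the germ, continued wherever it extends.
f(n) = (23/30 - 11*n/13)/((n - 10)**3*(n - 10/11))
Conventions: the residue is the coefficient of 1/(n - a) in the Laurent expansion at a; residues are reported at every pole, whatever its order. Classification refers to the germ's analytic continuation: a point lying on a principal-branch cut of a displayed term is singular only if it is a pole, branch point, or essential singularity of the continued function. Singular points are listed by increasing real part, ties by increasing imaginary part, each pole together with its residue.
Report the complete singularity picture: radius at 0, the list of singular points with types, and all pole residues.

Radius of convergence at 0: 10/11.
At 10/11: a pole of order 1; residue 1331/390000000.
At 10: a pole of order 3; residue -1331/390000000.

Denominator factor (n - 10)^3: pole of order 3 at 10, modulus 10.
Denominator factor (n - 10/11): pole of order 1 at 10/11, modulus 10/11.
The radius of convergence is the smallest modulus among the singular points: 10/11.
At the order-1 pole 10/11 set g(n) = (n - (10/11))*f(n) = (23/30 - 11*n/13)/(n - 10)**3.
Simple pole: residue = g(a) at a = 10/11, which is 1331/390000000.
At the order-3 pole 10 set g(n) = (n - (10))^3*f(n) = (23/30 - 11*n/13)/(n - 10/11).
Order-3 pole: residue = g''(a)/2; g''(10) = -1331/195000000, so the residue is -1331/390000000.
List the singular points by increasing real part (a conjugate pair: the negative imaginary part first).


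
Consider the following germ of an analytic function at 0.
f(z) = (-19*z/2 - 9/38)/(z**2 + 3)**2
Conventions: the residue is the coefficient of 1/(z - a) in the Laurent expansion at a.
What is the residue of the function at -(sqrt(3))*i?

The residue is -((1/152)*sqrt(3))*i.

The factor z**2 + 3 splits as (z - a)(z - a') with a = -(sqrt(3))*i, a' = (sqrt(3))*i. At the order-2 pole a set g(z) = (z - a)^2*f(z) = [-19*z/2 - 9/38] / (z - a')^2.
Order-2 pole: residue = g'(a); g'(-(sqrt(3))*i) = -((1/152)*sqrt(3))*i, so the residue is -((1/152)*sqrt(3))*i.


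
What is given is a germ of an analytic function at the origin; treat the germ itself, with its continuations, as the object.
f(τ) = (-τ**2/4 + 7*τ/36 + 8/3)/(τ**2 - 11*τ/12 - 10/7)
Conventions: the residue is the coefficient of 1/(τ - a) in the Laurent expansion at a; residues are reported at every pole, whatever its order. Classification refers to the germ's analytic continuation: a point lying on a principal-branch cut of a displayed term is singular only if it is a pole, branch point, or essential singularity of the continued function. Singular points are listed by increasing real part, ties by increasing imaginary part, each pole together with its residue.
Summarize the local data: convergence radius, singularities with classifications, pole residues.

Denominator factor (τ**2 - 11*τ/12 - 10/7): discriminant 6607/1008, real irrational roots 11/24 + (1/168)*sqrt(46249) and 11/24 - (1/168)*sqrt(46249); poles of order 1, moduli 11/24 + (1/168)*sqrt(46249) and -11/24 + (1/168)*sqrt(46249).
The radius of convergence is the smallest modulus among the singular points: -11/24 + (1/168)*sqrt(46249).
The factor τ**2 - 11*τ/12 - 10/7 splits as (τ - a)(τ - a') with a = 11/24 - (1/168)*sqrt(46249), a' = 11/24 + (1/168)*sqrt(46249). At the order-1 pole a set g(τ) = (τ - a)*f(τ) = [-τ**2/4 + 7*τ/36 + 8/3] / (τ - a').
Simple pole: residue = g(a) at a = 11/24 - (1/168)*sqrt(46249), which is -5/288 - (55487/13319712)*sqrt(46249).
The factor τ**2 - 11*τ/12 - 10/7 splits as (τ - a)(τ - a') with a = 11/24 + (1/168)*sqrt(46249), a' = 11/24 - (1/168)*sqrt(46249). At the order-1 pole a set g(τ) = (τ - a)*f(τ) = [-τ**2/4 + 7*τ/36 + 8/3] / (τ - a').
Simple pole: residue = g(a) at a = 11/24 + (1/168)*sqrt(46249), which is -5/288 + (55487/13319712)*sqrt(46249).
List the singular points by increasing real part (a conjugate pair: the negative imaginary part first).

Radius of convergence at 0: -11/24 + (1/168)*sqrt(46249).
At 11/24 - (1/168)*sqrt(46249): a pole of order 1; residue -5/288 - (55487/13319712)*sqrt(46249).
At 11/24 + (1/168)*sqrt(46249): a pole of order 1; residue -5/288 + (55487/13319712)*sqrt(46249).


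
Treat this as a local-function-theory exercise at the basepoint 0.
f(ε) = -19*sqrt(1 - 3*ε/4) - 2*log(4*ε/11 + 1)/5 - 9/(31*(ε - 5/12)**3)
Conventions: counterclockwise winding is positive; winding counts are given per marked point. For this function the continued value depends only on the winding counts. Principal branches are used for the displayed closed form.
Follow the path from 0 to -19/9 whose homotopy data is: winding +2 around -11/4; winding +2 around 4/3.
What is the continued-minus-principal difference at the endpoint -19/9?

Continued minus principal equals -(8/5)*pi*i.

The rational part is single-valued and drops out of the difference; each branch term changes only by its own monodromy.
(-2/5)*log(1 - ε/(-11/4)): each positive loop around -11/4 adds 2*pi*i to the log, so winding +2 contributes (-2/5)*(2)*2*pi*i = -(8/5)*pi*i.
(-19)*sqrt(1 - ε/(4/3)): winding +2 is even, the square root returns to the same sheet, contribution 0.
Summing the contributions at ε = -19/9 gives -(8/5)*pi*i.


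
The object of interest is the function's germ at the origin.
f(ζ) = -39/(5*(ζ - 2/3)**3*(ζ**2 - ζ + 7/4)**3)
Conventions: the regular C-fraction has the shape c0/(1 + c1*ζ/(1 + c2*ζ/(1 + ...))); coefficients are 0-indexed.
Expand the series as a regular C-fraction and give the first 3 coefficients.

Taylor coefficients (expand at 0): a_0 = 8424/1715, a_1 = 366444/12005, a_2 = 8857836/84035.
c0 = a_0 = 8424/1715. Peel one level at a time: if S = 1 + c*ζ/S' with S'(0) = 1, then c is the ζ-coefficient of S and S' = c*ζ/(S - 1).
S_1 = c0/f = 1 + (-87/14)*ζ + (3363/196)*ζ^2 + ...; c1 = -87/14.
S_2 = c1*ζ/(S_1 - 1) = 1 + (1121/406)*ζ + ...; c2 = 1121/406.

The regular C-fraction coefficients are [8424/1715, -87/14, 1121/406].


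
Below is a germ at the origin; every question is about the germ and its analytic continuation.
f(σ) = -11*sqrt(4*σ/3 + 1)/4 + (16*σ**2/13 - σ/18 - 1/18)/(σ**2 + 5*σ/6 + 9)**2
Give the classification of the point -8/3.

The point is a regular point.

Denominator factors: σ**2 + 5*σ/6 + 9 = 125/9 at σ = -8/3 — none vanishes.
Branch term sqrt(1 - σ/(-3/4)): argument at -8/3 is -23/9, nonzero, so -8/3 is not its branch point (a point on a principal cut is still regular for the continued germ).
So the germ continues analytically to -8/3.


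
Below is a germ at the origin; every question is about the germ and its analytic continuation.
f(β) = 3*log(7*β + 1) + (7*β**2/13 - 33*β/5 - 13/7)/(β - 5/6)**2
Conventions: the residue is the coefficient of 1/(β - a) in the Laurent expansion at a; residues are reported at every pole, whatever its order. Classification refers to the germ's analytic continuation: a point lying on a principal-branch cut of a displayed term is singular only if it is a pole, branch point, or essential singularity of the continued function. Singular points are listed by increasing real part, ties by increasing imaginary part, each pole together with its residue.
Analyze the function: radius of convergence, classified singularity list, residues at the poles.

Radius of convergence at 0: 1/7.
At -1/7: a logarithmic branch point.
At 5/6: a pole of order 2; residue -1112/195.

Denominator factor (β - 5/6)^2: pole of order 2 at 5/6, modulus 5/6.
Branch term (3)*log(1 - β/(-1/7)): its argument vanishes at β = -1/7, a logarithmic branch point, modulus 1/7.
The radius of convergence is the smallest modulus among the singular points: 1/7.
The branch term is analytic at 5/6 and contributes nothing to the residue; only the rational part matters.
At the order-2 pole 5/6 set g(β) = (β - (5/6))^2*(rational part) = 7*β**2/13 - 33*β/5 - 13/7.
Order-2 pole: residue = g'(a); g'(5/6) = -1112/195, so the residue is -1112/195.
List the singular points by increasing real part (a conjugate pair: the negative imaginary part first).


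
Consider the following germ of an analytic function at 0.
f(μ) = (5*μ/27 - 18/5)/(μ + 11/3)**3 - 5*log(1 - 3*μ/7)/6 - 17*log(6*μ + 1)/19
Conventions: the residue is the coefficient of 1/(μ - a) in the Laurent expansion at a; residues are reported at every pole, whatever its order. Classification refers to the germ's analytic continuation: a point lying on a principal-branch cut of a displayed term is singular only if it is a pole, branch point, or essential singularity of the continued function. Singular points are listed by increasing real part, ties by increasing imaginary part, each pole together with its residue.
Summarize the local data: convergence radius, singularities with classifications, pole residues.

Radius of convergence at 0: 1/6.
At -11/3: a pole of order 3; residue 0.
At -1/6: a logarithmic branch point.
At 7/3: a logarithmic branch point.

Denominator factor (μ + 11/3)^3: pole of order 3 at -11/3, modulus 11/3.
Branch term (-5/6)*log(1 - μ/(7/3)): its argument vanishes at μ = 7/3, a logarithmic branch point, modulus 7/3.
Branch term (-17/19)*log(1 - μ/(-1/6)): its argument vanishes at μ = -1/6, a logarithmic branch point, modulus 1/6.
The radius of convergence is the smallest modulus among the singular points: 1/6.
The branch terms are analytic at -11/3 and contribute nothing to the residue; only the rational part matters.
At the order-3 pole -11/3 set g(μ) = (μ - (-11/3))^3*(rational part) = 5*μ/27 - 18/5.
Order-3 pole: residue = g''(a)/2; g''(-11/3) = 0, so the residue is 0.
List the singular points by increasing real part (a conjugate pair: the negative imaginary part first).


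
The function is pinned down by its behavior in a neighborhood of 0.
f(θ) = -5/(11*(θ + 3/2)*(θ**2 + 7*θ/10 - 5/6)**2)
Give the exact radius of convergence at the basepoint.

Denominator factor (θ**2 + 7*θ/10 - 5/6)^2: discriminant 1147/300, real irrational roots -7/20 + (1/60)*sqrt(3441) and -7/20 - (1/60)*sqrt(3441); poles of order 2, moduli -7/20 + (1/60)*sqrt(3441) and 7/20 + (1/60)*sqrt(3441).
Denominator factor (θ + 3/2): pole of order 1 at -3/2, modulus 3/2.
The radius of convergence is the smallest modulus among the singular points: -7/20 + (1/60)*sqrt(3441).

The radius of convergence is -7/20 + (1/60)*sqrt(3441).
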